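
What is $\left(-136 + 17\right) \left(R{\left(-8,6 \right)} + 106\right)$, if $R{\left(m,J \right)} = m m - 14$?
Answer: $-18564$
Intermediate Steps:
$R{\left(m,J \right)} = -14 + m^{2}$ ($R{\left(m,J \right)} = m^{2} - 14 = -14 + m^{2}$)
$\left(-136 + 17\right) \left(R{\left(-8,6 \right)} + 106\right) = \left(-136 + 17\right) \left(\left(-14 + \left(-8\right)^{2}\right) + 106\right) = - 119 \left(\left(-14 + 64\right) + 106\right) = - 119 \left(50 + 106\right) = \left(-119\right) 156 = -18564$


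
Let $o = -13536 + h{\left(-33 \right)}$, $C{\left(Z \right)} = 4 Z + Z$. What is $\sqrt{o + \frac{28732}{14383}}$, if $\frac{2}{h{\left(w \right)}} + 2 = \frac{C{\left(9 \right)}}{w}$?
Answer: $\frac{3 i \sqrt{425897633783962}}{532171} \approx 116.34 i$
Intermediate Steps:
$C{\left(Z \right)} = 5 Z$
$h{\left(w \right)} = \frac{2}{-2 + \frac{45}{w}}$ ($h{\left(w \right)} = \frac{2}{-2 + \frac{5 \cdot 9}{w}} = \frac{2}{-2 + \frac{45}{w}}$)
$o = - \frac{500854}{37}$ ($o = -13536 - - \frac{66}{-45 + 2 \left(-33\right)} = -13536 - - \frac{66}{-45 - 66} = -13536 - - \frac{66}{-111} = -13536 - \left(-66\right) \left(- \frac{1}{111}\right) = -13536 - \frac{22}{37} = - \frac{500854}{37} \approx -13537.0$)
$\sqrt{o + \frac{28732}{14383}} = \sqrt{- \frac{500854}{37} + \frac{28732}{14383}} = \sqrt{- \frac{7202719998}{532171}} = \frac{3 i \sqrt{425897633783962}}{532171}$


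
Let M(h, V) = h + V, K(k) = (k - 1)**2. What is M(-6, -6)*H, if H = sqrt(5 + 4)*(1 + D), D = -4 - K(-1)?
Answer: 252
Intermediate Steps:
K(k) = (-1 + k)**2
D = -8 (D = -4 - (-1 - 1)**2 = -4 - 1*(-2)**2 = -4 - 1*4 = -4 - 4 = -8)
M(h, V) = V + h
H = -21 (H = sqrt(5 + 4)*(1 - 8) = sqrt(9)*(-7) = 3*(-7) = -21)
M(-6, -6)*H = (-6 - 6)*(-21) = -12*(-21) = 252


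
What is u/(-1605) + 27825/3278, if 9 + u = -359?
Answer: 45865429/5261190 ≈ 8.7177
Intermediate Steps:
u = -368 (u = -9 - 359 = -368)
u/(-1605) + 27825/3278 = -368/(-1605) + 27825/3278 = -368*(-1/1605) + 27825*(1/3278) = 368/1605 + 27825/3278 = 45865429/5261190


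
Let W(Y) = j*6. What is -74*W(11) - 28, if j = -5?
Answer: 2192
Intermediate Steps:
W(Y) = -30 (W(Y) = -5*6 = -30)
-74*W(11) - 28 = -74*(-30) - 28 = 2220 - 28 = 2192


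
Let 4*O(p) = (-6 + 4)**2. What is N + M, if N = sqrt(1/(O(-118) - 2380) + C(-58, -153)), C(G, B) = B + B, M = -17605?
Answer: -17605 + 5*I*sqrt(69274101)/2379 ≈ -17605.0 + 17.493*I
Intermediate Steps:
O(p) = 1 (O(p) = (-6 + 4)**2/4 = (1/4)*(-2)**2 = (1/4)*4 = 1)
C(G, B) = 2*B
N = 5*I*sqrt(69274101)/2379 (N = sqrt(1/(1 - 2380) + 2*(-153)) = sqrt(1/(-2379) - 306) = sqrt(-1/2379 - 306) = sqrt(-727975/2379) = 5*I*sqrt(69274101)/2379 ≈ 17.493*I)
N + M = 5*I*sqrt(69274101)/2379 - 17605 = -17605 + 5*I*sqrt(69274101)/2379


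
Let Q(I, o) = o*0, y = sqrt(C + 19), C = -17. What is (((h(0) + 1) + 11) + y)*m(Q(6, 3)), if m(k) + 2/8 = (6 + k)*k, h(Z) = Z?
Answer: -3 - sqrt(2)/4 ≈ -3.3536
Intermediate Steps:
y = sqrt(2) (y = sqrt(-17 + 19) = sqrt(2) ≈ 1.4142)
Q(I, o) = 0
m(k) = -1/4 + k*(6 + k) (m(k) = -1/4 + (6 + k)*k = -1/4 + k*(6 + k))
(((h(0) + 1) + 11) + y)*m(Q(6, 3)) = (((0 + 1) + 11) + sqrt(2))*(-1/4 + 0**2 + 6*0) = ((1 + 11) + sqrt(2))*(-1/4 + 0 + 0) = (12 + sqrt(2))*(-1/4) = -3 - sqrt(2)/4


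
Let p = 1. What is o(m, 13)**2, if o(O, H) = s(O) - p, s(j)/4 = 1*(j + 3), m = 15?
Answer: 5041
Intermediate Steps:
s(j) = 12 + 4*j (s(j) = 4*(1*(j + 3)) = 4*(1*(3 + j)) = 4*(3 + j) = 12 + 4*j)
o(O, H) = 11 + 4*O (o(O, H) = (12 + 4*O) - 1*1 = (12 + 4*O) - 1 = 11 + 4*O)
o(m, 13)**2 = (11 + 4*15)**2 = (11 + 60)**2 = 71**2 = 5041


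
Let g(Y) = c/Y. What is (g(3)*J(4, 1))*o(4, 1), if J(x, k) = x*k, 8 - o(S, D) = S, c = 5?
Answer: 80/3 ≈ 26.667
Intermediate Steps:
o(S, D) = 8 - S
g(Y) = 5/Y
J(x, k) = k*x
(g(3)*J(4, 1))*o(4, 1) = ((5/3)*(1*4))*(8 - 1*4) = ((5*(⅓))*4)*(8 - 4) = ((5/3)*4)*4 = (20/3)*4 = 80/3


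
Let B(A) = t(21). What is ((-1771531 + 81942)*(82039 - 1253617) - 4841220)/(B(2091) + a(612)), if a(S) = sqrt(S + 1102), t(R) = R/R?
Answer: -659826820074/571 + 659826820074*sqrt(1714)/571 ≈ 4.6685e+10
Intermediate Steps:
t(R) = 1
B(A) = 1
a(S) = sqrt(1102 + S)
((-1771531 + 81942)*(82039 - 1253617) - 4841220)/(B(2091) + a(612)) = ((-1771531 + 81942)*(82039 - 1253617) - 4841220)/(1 + sqrt(1102 + 612)) = (-1689589*(-1171578) - 4841220)/(1 + sqrt(1714)) = (1979485301442 - 4841220)/(1 + sqrt(1714)) = 1979480460222/(1 + sqrt(1714))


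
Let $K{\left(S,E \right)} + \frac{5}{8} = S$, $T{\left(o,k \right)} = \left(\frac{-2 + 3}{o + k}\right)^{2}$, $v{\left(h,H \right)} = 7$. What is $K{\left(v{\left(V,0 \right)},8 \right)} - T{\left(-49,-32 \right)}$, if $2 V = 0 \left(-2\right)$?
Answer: $\frac{334603}{52488} \approx 6.3748$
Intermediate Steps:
$V = 0$ ($V = \frac{0 \left(-2\right)}{2} = \frac{1}{2} \cdot 0 = 0$)
$T{\left(o,k \right)} = \frac{1}{\left(k + o\right)^{2}}$ ($T{\left(o,k \right)} = \left(1 \frac{1}{k + o}\right)^{2} = \left(\frac{1}{k + o}\right)^{2} = \frac{1}{\left(k + o\right)^{2}}$)
$K{\left(S,E \right)} = - \frac{5}{8} + S$
$K{\left(v{\left(V,0 \right)},8 \right)} - T{\left(-49,-32 \right)} = \left(- \frac{5}{8} + 7\right) - \frac{1}{\left(-32 - 49\right)^{2}} = \frac{51}{8} - \frac{1}{6561} = \frac{334603}{52488}$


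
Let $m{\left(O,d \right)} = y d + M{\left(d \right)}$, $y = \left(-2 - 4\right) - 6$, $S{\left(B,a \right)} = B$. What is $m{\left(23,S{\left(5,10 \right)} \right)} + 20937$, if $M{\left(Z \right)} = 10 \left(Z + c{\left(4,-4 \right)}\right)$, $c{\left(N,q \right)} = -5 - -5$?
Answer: $20927$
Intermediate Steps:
$c{\left(N,q \right)} = 0$ ($c{\left(N,q \right)} = -5 + 5 = 0$)
$M{\left(Z \right)} = 10 Z$ ($M{\left(Z \right)} = 10 \left(Z + 0\right) = 10 Z$)
$y = -12$ ($y = \left(-2 - 4\right) - 6 = -6 - 6 = -12$)
$m{\left(O,d \right)} = - 2 d$ ($m{\left(O,d \right)} = - 12 d + 10 d = - 2 d$)
$m{\left(23,S{\left(5,10 \right)} \right)} + 20937 = \left(-2\right) 5 + 20937 = -10 + 20937 = 20927$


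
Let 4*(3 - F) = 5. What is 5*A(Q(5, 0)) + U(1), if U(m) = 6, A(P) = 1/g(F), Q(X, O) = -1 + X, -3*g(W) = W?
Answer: -18/7 ≈ -2.5714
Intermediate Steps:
F = 7/4 (F = 3 - 1/4*5 = 3 - 5/4 = 7/4 ≈ 1.7500)
g(W) = -W/3
A(P) = -12/7 (A(P) = 1/(-1/3*7/4) = 1/(-7/12) = -12/7)
5*A(Q(5, 0)) + U(1) = 5*(-12/7) + 6 = -60/7 + 6 = -18/7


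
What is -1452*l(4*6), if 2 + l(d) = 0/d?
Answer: 2904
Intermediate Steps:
l(d) = -2 (l(d) = -2 + 0/d = -2 + 0 = -2)
-1452*l(4*6) = -1452*(-2) = 2904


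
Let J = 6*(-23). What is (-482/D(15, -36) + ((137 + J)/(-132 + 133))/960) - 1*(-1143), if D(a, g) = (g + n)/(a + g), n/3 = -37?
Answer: 7218233/6720 ≈ 1074.1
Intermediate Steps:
n = -111 (n = 3*(-37) = -111)
J = -138
D(a, g) = (-111 + g)/(a + g) (D(a, g) = (g - 111)/(a + g) = (-111 + g)/(a + g))
(-482/D(15, -36) + ((137 + J)/(-132 + 133))/960) - 1*(-1143) = (-482*(15 - 36)/(-111 - 36) + ((137 - 138)/(-132 + 133))/960) - 1*(-1143) = (-482/(-147/(-21)) - 1/1*(1/960)) + 1143 = (-482/((-1/21*(-147))) - 1*1*(1/960)) + 1143 = (-482/7 - 1*1/960) + 1143 = (-482*⅐ - 1/960) + 1143 = (-482/7 - 1/960) + 1143 = -462727/6720 + 1143 = 7218233/6720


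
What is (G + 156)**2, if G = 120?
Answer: 76176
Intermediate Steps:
(G + 156)**2 = (120 + 156)**2 = 276**2 = 76176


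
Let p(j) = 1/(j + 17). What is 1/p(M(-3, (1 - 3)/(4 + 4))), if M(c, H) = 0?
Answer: 17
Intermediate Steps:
p(j) = 1/(17 + j)
1/p(M(-3, (1 - 3)/(4 + 4))) = 1/(1/(17 + 0)) = 1/(1/17) = 17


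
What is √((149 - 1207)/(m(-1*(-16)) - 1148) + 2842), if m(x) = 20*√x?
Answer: √810695838/534 ≈ 53.320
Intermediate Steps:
√((149 - 1207)/(m(-1*(-16)) - 1148) + 2842) = √((149 - 1207)/(20*√(-1*(-16)) - 1148) + 2842) = √(-1058/(20*√16 - 1148) + 2842) = √(-1058/(20*4 - 1148) + 2842) = √(-1058/(80 - 1148) + 2842) = √(-1058/(-1068) + 2842) = √(-1058*(-1/1068) + 2842) = √(529/534 + 2842) = √(1518157/534) = √810695838/534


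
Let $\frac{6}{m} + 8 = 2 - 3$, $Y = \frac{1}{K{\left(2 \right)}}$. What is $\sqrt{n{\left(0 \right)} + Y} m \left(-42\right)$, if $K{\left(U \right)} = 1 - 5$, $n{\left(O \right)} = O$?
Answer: $14 i \approx 14.0 i$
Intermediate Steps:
$K{\left(U \right)} = -4$
$Y = - \frac{1}{4}$ ($Y = \frac{1}{-4} = - \frac{1}{4} \approx -0.25$)
$m = - \frac{2}{3}$ ($m = \frac{6}{-8 + \left(2 - 3\right)} = \frac{6}{-8 - 1} = \frac{6}{-9} = 6 \left(- \frac{1}{9}\right) = - \frac{2}{3} \approx -0.66667$)
$\sqrt{n{\left(0 \right)} + Y} m \left(-42\right) = \sqrt{0 - \frac{1}{4}} \left(- \frac{2}{3}\right) \left(-42\right) = \sqrt{- \frac{1}{4}} \left(- \frac{2}{3}\right) \left(-42\right) = \frac{i}{2} \left(- \frac{2}{3}\right) \left(-42\right) = - \frac{i}{3} \left(-42\right) = 14 i$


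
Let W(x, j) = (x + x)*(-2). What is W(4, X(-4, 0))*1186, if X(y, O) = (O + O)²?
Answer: -18976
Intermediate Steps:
X(y, O) = 4*O² (X(y, O) = (2*O)² = 4*O²)
W(x, j) = -4*x (W(x, j) = (2*x)*(-2) = -4*x)
W(4, X(-4, 0))*1186 = -4*4*1186 = -16*1186 = -18976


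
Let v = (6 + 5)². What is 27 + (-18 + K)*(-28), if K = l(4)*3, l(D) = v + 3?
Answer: -9885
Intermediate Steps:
v = 121 (v = 11² = 121)
l(D) = 124 (l(D) = 121 + 3 = 124)
K = 372 (K = 124*3 = 372)
27 + (-18 + K)*(-28) = 27 + (-18 + 372)*(-28) = 27 + 354*(-28) = 27 - 9912 = -9885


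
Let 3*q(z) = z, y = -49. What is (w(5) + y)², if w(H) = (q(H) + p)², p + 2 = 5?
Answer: 60025/81 ≈ 741.05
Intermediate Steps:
p = 3 (p = -2 + 5 = 3)
q(z) = z/3
w(H) = (3 + H/3)² (w(H) = (H/3 + 3)² = (3 + H/3)²)
(w(5) + y)² = ((9 + 5)²/9 - 49)² = ((⅑)*14² - 49)² = ((⅑)*196 - 49)² = (196/9 - 49)² = (-245/9)² = 60025/81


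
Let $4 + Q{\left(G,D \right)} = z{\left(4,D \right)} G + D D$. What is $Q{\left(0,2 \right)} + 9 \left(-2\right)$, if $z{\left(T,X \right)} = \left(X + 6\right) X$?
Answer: $-18$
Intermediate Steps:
$z{\left(T,X \right)} = X \left(6 + X\right)$ ($z{\left(T,X \right)} = \left(6 + X\right) X = X \left(6 + X\right)$)
$Q{\left(G,D \right)} = -4 + D^{2} + D G \left(6 + D\right)$ ($Q{\left(G,D \right)} = -4 + \left(D \left(6 + D\right) G + D D\right) = -4 + \left(D G \left(6 + D\right) + D^{2}\right) = -4 + \left(D^{2} + D G \left(6 + D\right)\right) = -4 + D^{2} + D G \left(6 + D\right)$)
$Q{\left(0,2 \right)} + 9 \left(-2\right) = \left(-4 + 2^{2} + 2 \cdot 0 \left(6 + 2\right)\right) + 9 \left(-2\right) = \left(-4 + 4 + 2 \cdot 0 \cdot 8\right) - 18 = \left(-4 + 4 + 0\right) - 18 = 0 - 18 = -18$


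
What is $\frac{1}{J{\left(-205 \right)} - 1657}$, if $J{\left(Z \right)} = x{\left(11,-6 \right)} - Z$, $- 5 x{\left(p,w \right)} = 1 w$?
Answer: $- \frac{5}{7254} \approx -0.00068927$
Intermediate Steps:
$x{\left(p,w \right)} = - \frac{w}{5}$ ($x{\left(p,w \right)} = - \frac{1 w}{5} = - \frac{w}{5}$)
$J{\left(Z \right)} = \frac{6}{5} - Z$ ($J{\left(Z \right)} = \left(- \frac{1}{5}\right) \left(-6\right) - Z = \frac{6}{5} - Z$)
$\frac{1}{J{\left(-205 \right)} - 1657} = \frac{1}{\left(\frac{6}{5} - -205\right) - 1657} = \frac{1}{\left(\frac{6}{5} + 205\right) - 1657} = \frac{1}{\frac{1031}{5} - 1657} = \frac{1}{- \frac{7254}{5}} = - \frac{5}{7254}$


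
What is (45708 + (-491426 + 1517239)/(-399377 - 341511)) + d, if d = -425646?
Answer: -281492530757/740888 ≈ -3.7994e+5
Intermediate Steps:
(45708 + (-491426 + 1517239)/(-399377 - 341511)) + d = (45708 + (-491426 + 1517239)/(-399377 - 341511)) - 425646 = (45708 + 1025813/(-740888)) - 425646 = (45708 + 1025813*(-1/740888)) - 425646 = (45708 - 1025813/740888) - 425646 = 33863482891/740888 - 425646 = -281492530757/740888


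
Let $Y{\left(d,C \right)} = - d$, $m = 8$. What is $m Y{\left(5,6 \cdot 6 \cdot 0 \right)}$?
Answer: $-40$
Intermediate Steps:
$m Y{\left(5,6 \cdot 6 \cdot 0 \right)} = 8 \left(\left(-1\right) 5\right) = 8 \left(-5\right) = -40$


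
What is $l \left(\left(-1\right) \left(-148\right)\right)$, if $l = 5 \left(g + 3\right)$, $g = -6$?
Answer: $-2220$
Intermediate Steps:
$l = -15$ ($l = 5 \left(-6 + 3\right) = 5 \left(-3\right) = -15$)
$l \left(\left(-1\right) \left(-148\right)\right) = - 15 \left(\left(-1\right) \left(-148\right)\right) = \left(-15\right) 148 = -2220$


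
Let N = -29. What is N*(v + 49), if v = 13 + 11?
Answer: -2117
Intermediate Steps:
v = 24
N*(v + 49) = -29*(24 + 49) = -29*73 = -2117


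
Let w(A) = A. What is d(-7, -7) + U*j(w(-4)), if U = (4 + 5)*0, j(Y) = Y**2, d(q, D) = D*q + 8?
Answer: 57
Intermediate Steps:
d(q, D) = 8 + D*q
U = 0 (U = 9*0 = 0)
d(-7, -7) + U*j(w(-4)) = (8 - 7*(-7)) + 0*(-4)**2 = (8 + 49) + 0*16 = 57 + 0 = 57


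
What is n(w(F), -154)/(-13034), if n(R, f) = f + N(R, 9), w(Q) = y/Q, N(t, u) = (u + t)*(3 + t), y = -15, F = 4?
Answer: 19/1568 ≈ 0.012117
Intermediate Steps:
N(t, u) = (3 + t)*(t + u) (N(t, u) = (t + u)*(3 + t) = (3 + t)*(t + u))
w(Q) = -15/Q
n(R, f) = 27 + f + R**2 + 12*R (n(R, f) = f + (R**2 + 3*R + 3*9 + R*9) = f + (R**2 + 3*R + 27 + 9*R) = f + (27 + R**2 + 12*R) = 27 + f + R**2 + 12*R)
n(w(F), -154)/(-13034) = (27 - 154 + (-15/4)**2 + 12*(-15/4))/(-13034) = (27 - 154 + (-15*1/4)**2 + 12*(-15*1/4))*(-1/13034) = (27 - 154 + (-15/4)**2 + 12*(-15/4))*(-1/13034) = (27 - 154 + 225/16 - 45)*(-1/13034) = -2527/16*(-1/13034) = 19/1568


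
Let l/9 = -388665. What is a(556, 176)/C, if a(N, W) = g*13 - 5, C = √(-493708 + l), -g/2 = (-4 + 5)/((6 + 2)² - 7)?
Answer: 311*I*√3991693/227526501 ≈ 0.0027309*I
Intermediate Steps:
l = -3497985 (l = 9*(-388665) = -3497985)
g = -2/57 (g = -2*(-4 + 5)/((6 + 2)² - 7) = -2/(8² - 7) = -2/(64 - 7) = -2/57 ≈ -0.035088)
C = I*√3991693 (C = √(-493708 - 3497985) = √(-3991693) = I*√3991693 ≈ 1997.9*I)
a(N, W) = -311/57 (a(N, W) = -2/57*13 - 5 = -26/57 - 5 = -311/57)
a(556, 176)/C = -311*(-I*√3991693/3991693)/57 = -(-311)*I*√3991693/227526501 = 311*I*√3991693/227526501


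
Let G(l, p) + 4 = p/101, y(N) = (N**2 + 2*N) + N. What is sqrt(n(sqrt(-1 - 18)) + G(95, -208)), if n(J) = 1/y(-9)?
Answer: I*sqrt(19965882)/1818 ≈ 2.4578*I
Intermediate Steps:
y(N) = N**2 + 3*N
G(l, p) = -4 + p/101
n(J) = 1/54 (n(J) = 1/(-9*(3 - 9)) = 1/(-9*(-6)) = 1/54)
sqrt(n(sqrt(-1 - 18)) + G(95, -208)) = sqrt(1/54 + (-4 + (1/101)*(-208))) = sqrt(1/54 + (-4 - 208/101)) = sqrt(1/54 - 612/101) = sqrt(-32947/5454) = I*sqrt(19965882)/1818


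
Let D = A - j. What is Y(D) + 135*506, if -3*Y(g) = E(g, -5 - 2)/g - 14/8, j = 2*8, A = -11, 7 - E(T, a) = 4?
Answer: 7377547/108 ≈ 68311.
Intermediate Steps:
E(T, a) = 3 (E(T, a) = 7 - 1*4 = 7 - 4 = 3)
j = 16
D = -27 (D = -11 - 1*16 = -11 - 16 = -27)
Y(g) = 7/12 - 1/g (Y(g) = -(3/g - 14/8)/3 = -(3/g - 14*⅛)/3 = -(3/g - 7/4)/3 = -(-7/4 + 3/g)/3 = 7/12 - 1/g)
Y(D) + 135*506 = (7/12 - 1/(-27)) + 135*506 = (7/12 - 1*(-1/27)) + 68310 = (7/12 + 1/27) + 68310 = 67/108 + 68310 = 7377547/108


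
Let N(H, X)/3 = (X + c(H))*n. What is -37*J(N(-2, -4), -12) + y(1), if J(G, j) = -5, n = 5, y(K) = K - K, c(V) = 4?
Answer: 185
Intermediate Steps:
y(K) = 0
N(H, X) = 60 + 15*X (N(H, X) = 3*((X + 4)*5) = 3*((4 + X)*5) = 3*(20 + 5*X) = 60 + 15*X)
-37*J(N(-2, -4), -12) + y(1) = -37*(-5) + 0 = 185 + 0 = 185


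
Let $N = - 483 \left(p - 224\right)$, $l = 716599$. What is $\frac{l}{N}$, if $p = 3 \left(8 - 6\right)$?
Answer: $\frac{716599}{105294} \approx 6.8057$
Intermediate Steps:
$p = 6$ ($p = 3 \cdot 2 = 6$)
$N = 105294$ ($N = - 483 \left(6 - 224\right) = \left(-483\right) \left(-218\right) = 105294$)
$\frac{l}{N} = \frac{716599}{105294}$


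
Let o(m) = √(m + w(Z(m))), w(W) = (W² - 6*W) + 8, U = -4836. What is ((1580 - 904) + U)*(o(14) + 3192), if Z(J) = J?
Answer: -13278720 - 4160*√134 ≈ -1.3327e+7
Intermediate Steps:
w(W) = 8 + W² - 6*W
o(m) = √(8 + m² - 5*m) (o(m) = √(m + (8 + m² - 6*m)) = √(8 + m² - 5*m))
((1580 - 904) + U)*(o(14) + 3192) = ((1580 - 904) - 4836)*(√(8 + 14² - 5*14) + 3192) = (676 - 4836)*(√(8 + 196 - 70) + 3192) = -4160*(√134 + 3192) = -4160*(3192 + √134) = -13278720 - 4160*√134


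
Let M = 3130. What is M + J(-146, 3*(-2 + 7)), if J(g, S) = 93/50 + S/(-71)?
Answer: 11117353/3550 ≈ 3131.6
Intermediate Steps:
J(g, S) = 93/50 - S/71 (J(g, S) = 93*(1/50) + S*(-1/71) = 93/50 - S/71)
M + J(-146, 3*(-2 + 7)) = 3130 + (93/50 - 3*(-2 + 7)/71) = 3130 + (93/50 - 3*5/71) = 3130 + (93/50 - 1/71*15) = 3130 + (93/50 - 15/71) = 3130 + 5853/3550 = 11117353/3550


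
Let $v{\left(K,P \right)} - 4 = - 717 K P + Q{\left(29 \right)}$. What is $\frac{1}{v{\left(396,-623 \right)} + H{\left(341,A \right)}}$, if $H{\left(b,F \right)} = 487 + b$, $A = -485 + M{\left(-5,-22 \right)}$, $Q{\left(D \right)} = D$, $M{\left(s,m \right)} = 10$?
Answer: $\frac{1}{176890497} \approx 5.6532 \cdot 10^{-9}$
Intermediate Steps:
$v{\left(K,P \right)} = 33 - 717 K P$ ($v{\left(K,P \right)} = 4 + \left(- 717 K P + 29\right) = 4 - \left(-29 + 717 K P\right) = 33 - 717 K P$)
$A = -475$ ($A = -485 + 10 = -475$)
$\frac{1}{v{\left(396,-623 \right)} + H{\left(341,A \right)}} = \frac{1}{\left(33 - 283932 \left(-623\right)\right) + \left(487 + 341\right)} = \frac{1}{\left(33 + 176889636\right) + 828} = \frac{1}{176889669 + 828} = \frac{1}{176890497}$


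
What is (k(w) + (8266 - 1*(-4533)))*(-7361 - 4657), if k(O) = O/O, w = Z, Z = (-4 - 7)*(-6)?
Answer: -153830400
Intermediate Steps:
Z = 66 (Z = -11*(-6) = 66)
w = 66
k(O) = 1
(k(w) + (8266 - 1*(-4533)))*(-7361 - 4657) = (1 + (8266 - 1*(-4533)))*(-7361 - 4657) = (1 + (8266 + 4533))*(-12018) = (1 + 12799)*(-12018) = 12800*(-12018) = -153830400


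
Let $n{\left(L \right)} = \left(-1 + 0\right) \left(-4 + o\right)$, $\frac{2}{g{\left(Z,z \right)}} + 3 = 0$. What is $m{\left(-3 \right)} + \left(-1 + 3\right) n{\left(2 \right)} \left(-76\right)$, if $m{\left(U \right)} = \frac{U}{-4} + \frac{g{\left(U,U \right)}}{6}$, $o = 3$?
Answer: $- \frac{5449}{36} \approx -151.36$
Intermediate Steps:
$g{\left(Z,z \right)} = - \frac{2}{3}$ ($g{\left(Z,z \right)} = \frac{2}{-3 + 0} = \frac{2}{-3} = 2 \left(- \frac{1}{3}\right) = - \frac{2}{3}$)
$n{\left(L \right)} = 1$ ($n{\left(L \right)} = \left(-1 + 0\right) \left(-4 + 3\right) = \left(-1\right) \left(-1\right) = 1$)
$m{\left(U \right)} = - \frac{1}{9} - \frac{U}{4}$ ($m{\left(U \right)} = \frac{U}{-4} - \frac{2}{3 \cdot 6} = U \left(- \frac{1}{4}\right) - \frac{1}{9} = - \frac{U}{4} - \frac{1}{9} = - \frac{1}{9} - \frac{U}{4}$)
$m{\left(-3 \right)} + \left(-1 + 3\right) n{\left(2 \right)} \left(-76\right) = \left(- \frac{1}{9} - - \frac{3}{4}\right) + \left(-1 + 3\right) 1 \left(-76\right) = \left(- \frac{1}{9} + \frac{3}{4}\right) + 2 \cdot 1 \left(-76\right) = \frac{23}{36} + 2 \left(-76\right) = \frac{23}{36} - 152 = - \frac{5449}{36}$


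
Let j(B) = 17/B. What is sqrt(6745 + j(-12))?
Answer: sqrt(242769)/6 ≈ 82.119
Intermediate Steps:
sqrt(6745 + j(-12)) = sqrt(6745 + 17/(-12)) = sqrt(6745 + 17*(-1/12)) = sqrt(6745 - 17/12) = sqrt(80923/12) = sqrt(242769)/6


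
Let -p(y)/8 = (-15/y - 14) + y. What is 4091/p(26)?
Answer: -53183/1188 ≈ -44.767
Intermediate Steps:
p(y) = 112 - 8*y + 120/y (p(y) = -8*((-15/y - 14) + y) = -8*((-14 - 15/y) + y) = -8*(-14 + y - 15/y) = 112 - 8*y + 120/y)
4091/p(26) = 4091/(112 - 8*26 + 120/26) = 4091/(112 - 208 + 120*(1/26)) = 4091/(112 - 208 + 60/13) = 4091/(-1188/13) = 4091*(-13/1188) = -53183/1188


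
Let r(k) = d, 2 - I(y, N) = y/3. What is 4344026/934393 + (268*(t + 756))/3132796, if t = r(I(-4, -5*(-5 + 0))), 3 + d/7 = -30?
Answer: 3435104092949/731815663207 ≈ 4.6939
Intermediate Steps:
I(y, N) = 2 - y/3
d = -231 (d = -21 + 7*(-30) = -21 - 210 = -231)
r(k) = -231
t = -231
4344026/934393 + (268*(t + 756))/3132796 = 4344026/934393 + (268*(-231 + 756))/3132796 = 4344026*(1/934393) + (268*525)*(1/3132796) = 4344026/934393 + 140700*(1/3132796) = 4344026/934393 + 35175/783199 = 3435104092949/731815663207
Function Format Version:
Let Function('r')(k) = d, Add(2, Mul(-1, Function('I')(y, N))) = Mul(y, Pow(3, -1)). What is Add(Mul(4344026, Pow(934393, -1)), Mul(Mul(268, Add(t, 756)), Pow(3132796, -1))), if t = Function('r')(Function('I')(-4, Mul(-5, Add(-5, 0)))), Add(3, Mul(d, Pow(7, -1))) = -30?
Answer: Rational(3435104092949, 731815663207) ≈ 4.6939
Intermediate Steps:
Function('I')(y, N) = Add(2, Mul(Rational(-1, 3), y)) (Function('I')(y, N) = Add(2, Mul(-1, Mul(y, Pow(3, -1)))) = Add(2, Mul(-1, Mul(y, Rational(1, 3)))) = Add(2, Mul(-1, Mul(Rational(1, 3), y))) = Add(2, Mul(Rational(-1, 3), y)))
d = -231 (d = Add(-21, Mul(7, -30)) = Add(-21, -210) = -231)
Function('r')(k) = -231
t = -231
Add(Mul(4344026, Pow(934393, -1)), Mul(Mul(268, Add(t, 756)), Pow(3132796, -1))) = Add(Mul(4344026, Pow(934393, -1)), Mul(Mul(268, Add(-231, 756)), Pow(3132796, -1))) = Add(Mul(4344026, Rational(1, 934393)), Mul(Mul(268, 525), Rational(1, 3132796))) = Add(Rational(4344026, 934393), Mul(140700, Rational(1, 3132796))) = Add(Rational(4344026, 934393), Rational(35175, 783199)) = Rational(3435104092949, 731815663207)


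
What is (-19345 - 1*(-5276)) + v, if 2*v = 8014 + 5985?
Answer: -14139/2 ≈ -7069.5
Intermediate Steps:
v = 13999/2 (v = (8014 + 5985)/2 = (½)*13999 = 13999/2 ≈ 6999.5)
(-19345 - 1*(-5276)) + v = (-19345 - 1*(-5276)) + 13999/2 = (-19345 + 5276) + 13999/2 = -14069 + 13999/2 = -14139/2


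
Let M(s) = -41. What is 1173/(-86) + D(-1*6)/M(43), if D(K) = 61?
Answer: -53339/3526 ≈ -15.127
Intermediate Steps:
1173/(-86) + D(-1*6)/M(43) = 1173/(-86) + 61/(-41) = 1173*(-1/86) + 61*(-1/41) = -1173/86 - 61/41 = -53339/3526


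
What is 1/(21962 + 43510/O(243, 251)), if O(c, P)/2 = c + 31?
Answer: 274/6039343 ≈ 4.5369e-5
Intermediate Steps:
O(c, P) = 62 + 2*c (O(c, P) = 2*(c + 31) = 2*(31 + c) = 62 + 2*c)
1/(21962 + 43510/O(243, 251)) = 1/(21962 + 43510/(62 + 2*243)) = 1/(21962 + 43510/(62 + 486)) = 1/(21962 + 43510/548) = 1/(21962 + 43510*(1/548)) = 1/(21962 + 21755/274) = 1/(6039343/274) = 274/6039343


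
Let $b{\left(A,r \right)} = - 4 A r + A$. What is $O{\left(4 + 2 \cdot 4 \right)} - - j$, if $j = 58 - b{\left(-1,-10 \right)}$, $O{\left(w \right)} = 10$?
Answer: $109$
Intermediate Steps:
$b{\left(A,r \right)} = A - 4 A r$ ($b{\left(A,r \right)} = - 4 A r + A = A - 4 A r$)
$j = 99$ ($j = 58 - - (1 - -40) = 58 - - (1 + 40) = 58 - \left(-1\right) 41 = 58 - -41 = 58 + 41 = 99$)
$O{\left(4 + 2 \cdot 4 \right)} - - j = 10 - \left(-1\right) 99 = 10 - -99 = 10 + 99 = 109$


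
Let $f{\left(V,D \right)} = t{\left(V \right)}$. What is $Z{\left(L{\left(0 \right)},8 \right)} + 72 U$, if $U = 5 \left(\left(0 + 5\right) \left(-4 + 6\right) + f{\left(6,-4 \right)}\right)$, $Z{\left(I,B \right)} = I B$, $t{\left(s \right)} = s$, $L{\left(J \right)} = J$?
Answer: $5760$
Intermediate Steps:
$f{\left(V,D \right)} = V$
$Z{\left(I,B \right)} = B I$
$U = 80$ ($U = 5 \left(\left(0 + 5\right) \left(-4 + 6\right) + 6\right) = 5 \left(5 \cdot 2 + 6\right) = 5 \left(10 + 6\right) = 5 \cdot 16 = 80$)
$Z{\left(L{\left(0 \right)},8 \right)} + 72 U = 8 \cdot 0 + 72 \cdot 80 = 0 + 5760 = 5760$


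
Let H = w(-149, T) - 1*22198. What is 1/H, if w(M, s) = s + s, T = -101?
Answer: -1/22400 ≈ -4.4643e-5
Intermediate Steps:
w(M, s) = 2*s
H = -22400 (H = 2*(-101) - 1*22198 = -202 - 22198 = -22400)
1/H = 1/(-22400) = -1/22400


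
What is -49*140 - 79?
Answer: -6939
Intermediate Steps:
-49*140 - 79 = -6860 - 79 = -6939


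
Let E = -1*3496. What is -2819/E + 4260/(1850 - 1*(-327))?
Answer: 21029923/7610792 ≈ 2.7632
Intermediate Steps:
E = -3496
-2819/E + 4260/(1850 - 1*(-327)) = -2819/(-3496) + 4260/(1850 - 1*(-327)) = -2819*(-1/3496) + 4260/(1850 + 327) = 2819/3496 + 4260/2177 = 21029923/7610792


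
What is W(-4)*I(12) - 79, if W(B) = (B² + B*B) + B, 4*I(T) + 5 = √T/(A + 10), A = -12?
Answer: -114 - 7*√3 ≈ -126.12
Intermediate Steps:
I(T) = -5/4 - √T/8 (I(T) = -5/4 + (√T/(-12 + 10))/4 = -5/4 + (√T/(-2))/4 = -5/4 + (-√T/2)/4 = -5/4 - √T/8)
W(B) = B + 2*B² (W(B) = (B² + B²) + B = 2*B² + B = B + 2*B²)
W(-4)*I(12) - 79 = (-4*(1 + 2*(-4)))*(-5/4 - √3/4) - 79 = (-4*(1 - 8))*(-5/4 - √3/4) - 79 = (-4*(-7))*(-5/4 - √3/4) - 79 = 28*(-5/4 - √3/4) - 79 = (-35 - 7*√3) - 79 = -114 - 7*√3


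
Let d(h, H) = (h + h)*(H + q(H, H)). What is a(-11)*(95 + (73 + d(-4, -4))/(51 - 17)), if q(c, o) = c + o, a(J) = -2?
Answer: -3399/17 ≈ -199.94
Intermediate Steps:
d(h, H) = 6*H*h (d(h, H) = (h + h)*(H + (H + H)) = (2*h)*(H + 2*H) = (2*h)*(3*H) = 6*H*h)
a(-11)*(95 + (73 + d(-4, -4))/(51 - 17)) = -2*(95 + (73 + 6*(-4)*(-4))/(51 - 17)) = -2*(95 + (73 + 96)/34) = -2*(95 + 169*(1/34)) = -2*(95 + 169/34) = -2*3399/34 = -3399/17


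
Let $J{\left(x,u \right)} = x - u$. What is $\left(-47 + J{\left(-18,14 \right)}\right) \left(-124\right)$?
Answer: $9796$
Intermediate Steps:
$\left(-47 + J{\left(-18,14 \right)}\right) \left(-124\right) = \left(-47 - 32\right) \left(-124\right) = \left(-79\right) \left(-124\right) = 9796$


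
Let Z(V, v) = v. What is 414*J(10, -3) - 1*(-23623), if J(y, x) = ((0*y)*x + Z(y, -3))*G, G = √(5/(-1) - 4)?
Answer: 23623 - 3726*I ≈ 23623.0 - 3726.0*I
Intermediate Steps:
G = 3*I (G = √(5*(-1) - 4) = √(-5 - 4) = √(-9) = 3*I ≈ 3.0*I)
J(y, x) = -9*I (J(y, x) = ((0*y)*x - 3)*(3*I) = (0*x - 3)*(3*I) = (0 - 3)*(3*I) = -9*I)
414*J(10, -3) - 1*(-23623) = 414*(-9*I) - 1*(-23623) = -3726*I + 23623 = 23623 - 3726*I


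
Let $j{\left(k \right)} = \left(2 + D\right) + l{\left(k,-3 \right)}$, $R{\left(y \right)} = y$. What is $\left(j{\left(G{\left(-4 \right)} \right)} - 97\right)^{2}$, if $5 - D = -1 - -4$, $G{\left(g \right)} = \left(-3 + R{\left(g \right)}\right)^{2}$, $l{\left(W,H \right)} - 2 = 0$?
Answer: $8281$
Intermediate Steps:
$l{\left(W,H \right)} = 2$ ($l{\left(W,H \right)} = 2 + 0 = 2$)
$G{\left(g \right)} = \left(-3 + g\right)^{2}$
$D = 2$ ($D = 5 - \left(-1 - -4\right) = 5 - \left(-1 + 4\right) = 5 - 3 = 2$)
$j{\left(k \right)} = 6$ ($j{\left(k \right)} = \left(2 + 2\right) + 2 = 4 + 2 = 6$)
$\left(j{\left(G{\left(-4 \right)} \right)} - 97\right)^{2} = \left(6 - 97\right)^{2} = \left(-91\right)^{2} = 8281$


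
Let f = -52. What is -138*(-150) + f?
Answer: 20648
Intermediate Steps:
-138*(-150) + f = -138*(-150) - 52 = 20700 - 52 = 20648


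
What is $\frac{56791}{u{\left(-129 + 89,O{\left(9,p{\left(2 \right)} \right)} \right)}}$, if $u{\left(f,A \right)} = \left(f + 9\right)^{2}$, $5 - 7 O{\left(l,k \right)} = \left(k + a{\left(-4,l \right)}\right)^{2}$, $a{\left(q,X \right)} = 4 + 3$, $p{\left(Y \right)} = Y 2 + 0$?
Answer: $\frac{56791}{961} \approx 59.096$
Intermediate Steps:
$p{\left(Y \right)} = 2 Y$ ($p{\left(Y \right)} = 2 Y + 0 = 2 Y$)
$a{\left(q,X \right)} = 7$
$O{\left(l,k \right)} = \frac{5}{7} - \frac{\left(7 + k\right)^{2}}{7}$ ($O{\left(l,k \right)} = \frac{5}{7} - \frac{\left(k + 7\right)^{2}}{7} = \frac{5}{7} - \frac{\left(7 + k\right)^{2}}{7}$)
$u{\left(f,A \right)} = \left(9 + f\right)^{2}$
$\frac{56791}{u{\left(-129 + 89,O{\left(9,p{\left(2 \right)} \right)} \right)}} = \frac{56791}{\left(9 + \left(-129 + 89\right)\right)^{2}} = \frac{56791}{\left(9 - 40\right)^{2}} = \frac{56791}{\left(-31\right)^{2}} = \frac{56791}{961}$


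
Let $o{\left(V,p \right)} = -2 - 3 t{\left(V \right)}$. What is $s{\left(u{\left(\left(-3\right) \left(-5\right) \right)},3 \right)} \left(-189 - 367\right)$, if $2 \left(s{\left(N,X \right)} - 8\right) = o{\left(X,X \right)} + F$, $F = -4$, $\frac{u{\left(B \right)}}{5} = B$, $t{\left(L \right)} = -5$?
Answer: $-6950$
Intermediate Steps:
$o{\left(V,p \right)} = 13$ ($o{\left(V,p \right)} = -2 - -15 = -2 + 15 = 13$)
$u{\left(B \right)} = 5 B$
$s{\left(N,X \right)} = \frac{25}{2}$ ($s{\left(N,X \right)} = 8 + \frac{13 - 4}{2} = 8 + \frac{1}{2} \cdot 9 = 8 + \frac{9}{2} = \frac{25}{2}$)
$s{\left(u{\left(\left(-3\right) \left(-5\right) \right)},3 \right)} \left(-189 - 367\right) = \frac{25 \left(-189 - 367\right)}{2} = \frac{25}{2} \left(-556\right) = -6950$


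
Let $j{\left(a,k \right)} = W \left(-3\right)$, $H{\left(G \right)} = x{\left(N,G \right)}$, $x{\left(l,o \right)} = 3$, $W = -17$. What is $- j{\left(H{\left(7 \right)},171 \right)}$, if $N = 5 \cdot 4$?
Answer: $-51$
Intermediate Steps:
$N = 20$
$H{\left(G \right)} = 3$
$j{\left(a,k \right)} = 51$ ($j{\left(a,k \right)} = \left(-17\right) \left(-3\right) = 51$)
$- j{\left(H{\left(7 \right)},171 \right)} = \left(-1\right) 51 = -51$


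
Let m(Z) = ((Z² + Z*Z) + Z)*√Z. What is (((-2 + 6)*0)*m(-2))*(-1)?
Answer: 0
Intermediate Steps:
m(Z) = √Z*(Z + 2*Z²) (m(Z) = ((Z² + Z²) + Z)*√Z = (2*Z² + Z)*√Z = (Z + 2*Z²)*√Z = √Z*(Z + 2*Z²))
(((-2 + 6)*0)*m(-2))*(-1) = (((-2 + 6)*0)*((-2)^(3/2)*(1 + 2*(-2))))*(-1) = ((4*0)*((-2*I*√2)*(1 - 4)))*(-1) = (0*(-2*I*√2*(-3)))*(-1) = (0*(6*I*√2))*(-1) = 0*(-1) = 0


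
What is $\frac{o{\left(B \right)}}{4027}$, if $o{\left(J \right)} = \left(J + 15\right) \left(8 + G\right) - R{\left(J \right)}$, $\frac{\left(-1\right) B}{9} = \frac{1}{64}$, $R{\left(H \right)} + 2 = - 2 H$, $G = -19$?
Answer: $- \frac{10351}{257728} \approx -0.040163$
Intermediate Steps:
$R{\left(H \right)} = -2 - 2 H$
$B = - \frac{9}{64} \approx -0.14063$
$o{\left(J \right)} = -163 - 9 J$ ($o{\left(J \right)} = \left(J + 15\right) \left(8 - 19\right) - \left(-2 - 2 J\right) = \left(15 + J\right) \left(-11\right) + \left(2 + 2 J\right) = \left(-165 - 11 J\right) + \left(2 + 2 J\right) = -163 - 9 J$)
$\frac{o{\left(B \right)}}{4027} = \frac{-163 - - \frac{81}{64}}{4027} = \left(-163 + \frac{81}{64}\right) \frac{1}{4027} = \left(- \frac{10351}{64}\right) \frac{1}{4027} = - \frac{10351}{257728}$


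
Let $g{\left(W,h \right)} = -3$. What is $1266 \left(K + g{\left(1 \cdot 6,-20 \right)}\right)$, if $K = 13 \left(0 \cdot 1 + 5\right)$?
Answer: $78492$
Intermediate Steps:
$K = 65$ ($K = 13 \left(0 + 5\right) = 13 \cdot 5 = 65$)
$1266 \left(K + g{\left(1 \cdot 6,-20 \right)}\right) = 1266 \left(65 - 3\right) = 1266 \cdot 62 = 78492$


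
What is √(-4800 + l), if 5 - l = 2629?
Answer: 16*I*√29 ≈ 86.163*I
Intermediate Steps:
l = -2624 (l = 5 - 1*2629 = 5 - 2629 = -2624)
√(-4800 + l) = √(-4800 - 2624) = √(-7424) = 16*I*√29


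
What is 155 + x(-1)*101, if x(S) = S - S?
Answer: 155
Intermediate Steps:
x(S) = 0
155 + x(-1)*101 = 155 + 0*101 = 155 + 0 = 155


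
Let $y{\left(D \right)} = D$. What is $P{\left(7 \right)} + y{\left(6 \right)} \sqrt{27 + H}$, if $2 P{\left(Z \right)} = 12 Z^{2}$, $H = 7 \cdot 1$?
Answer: $294 + 6 \sqrt{34} \approx 328.99$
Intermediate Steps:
$H = 7$
$P{\left(Z \right)} = 6 Z^{2}$ ($P{\left(Z \right)} = \frac{12 Z^{2}}{2} = 6 Z^{2}$)
$P{\left(7 \right)} + y{\left(6 \right)} \sqrt{27 + H} = 6 \cdot 7^{2} + 6 \sqrt{27 + 7} = 6 \cdot 49 + 6 \sqrt{34} = 294 + 6 \sqrt{34}$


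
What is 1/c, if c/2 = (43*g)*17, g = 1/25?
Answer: 25/1462 ≈ 0.017100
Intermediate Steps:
g = 1/25 ≈ 0.040000
c = 1462/25 (c = 2*((43*(1/25))*17) = 2*((43/25)*17) = 2*(731/25) = 1462/25 ≈ 58.480)
1/c = 1/(1462/25) = 25/1462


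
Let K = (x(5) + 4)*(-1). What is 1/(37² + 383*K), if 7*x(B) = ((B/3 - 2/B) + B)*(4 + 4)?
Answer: -105/305131 ≈ -0.00034411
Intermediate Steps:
x(B) = -16/(7*B) + 32*B/21 (x(B) = (((B/3 - 2/B) + B)*(4 + 4))/7 = (((B*(⅓) - 2/B) + B)*8)/7 = (((B/3 - 2/B) + B)*8)/7 = (((-2/B + B/3) + B)*8)/7 = ((-2/B + 4*B/3)*8)/7 = (-16/B + 32*B/3)/7 = -16/(7*B) + 32*B/21)
K = -1172/105 (K = ((16/21)*(-3 + 2*5²)/5 + 4)*(-1) = ((16/21)*(⅕)*(-3 + 2*25) + 4)*(-1) = ((16/21)*(⅕)*(-3 + 50) + 4)*(-1) = ((16/21)*(⅕)*47 + 4)*(-1) = (752/105 + 4)*(-1) = (1172/105)*(-1) = -1172/105 ≈ -11.162)
1/(37² + 383*K) = 1/(37² + 383*(-1172/105)) = 1/(1369 - 448876/105) = 1/(-305131/105) = -105/305131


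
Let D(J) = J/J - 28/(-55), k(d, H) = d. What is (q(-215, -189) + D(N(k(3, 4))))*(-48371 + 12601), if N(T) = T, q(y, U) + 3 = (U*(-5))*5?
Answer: -1858559122/11 ≈ -1.6896e+8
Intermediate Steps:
q(y, U) = -3 - 25*U (q(y, U) = -3 + (U*(-5))*5 = -3 - 5*U*5 = -3 - 25*U)
D(J) = 83/55 (D(J) = 1 - 28*(-1/55) = 1 + 28/55 = 83/55)
(q(-215, -189) + D(N(k(3, 4))))*(-48371 + 12601) = ((-3 - 25*(-189)) + 83/55)*(-48371 + 12601) = ((-3 + 4725) + 83/55)*(-35770) = (4722 + 83/55)*(-35770) = (259793/55)*(-35770) = -1858559122/11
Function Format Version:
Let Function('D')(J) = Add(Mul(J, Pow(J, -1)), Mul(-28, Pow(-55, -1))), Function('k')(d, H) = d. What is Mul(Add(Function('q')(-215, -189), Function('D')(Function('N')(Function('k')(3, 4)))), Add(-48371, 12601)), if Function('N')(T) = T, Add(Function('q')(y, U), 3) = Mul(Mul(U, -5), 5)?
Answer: Rational(-1858559122, 11) ≈ -1.6896e+8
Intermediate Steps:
Function('q')(y, U) = Add(-3, Mul(-25, U)) (Function('q')(y, U) = Add(-3, Mul(Mul(U, -5), 5)) = Add(-3, Mul(Mul(-5, U), 5)) = Add(-3, Mul(-25, U)))
Function('D')(J) = Rational(83, 55) (Function('D')(J) = Add(1, Mul(-28, Rational(-1, 55))) = Add(1, Rational(28, 55)) = Rational(83, 55))
Mul(Add(Function('q')(-215, -189), Function('D')(Function('N')(Function('k')(3, 4)))), Add(-48371, 12601)) = Mul(Add(Add(-3, Mul(-25, -189)), Rational(83, 55)), Add(-48371, 12601)) = Mul(Add(Add(-3, 4725), Rational(83, 55)), -35770) = Mul(Add(4722, Rational(83, 55)), -35770) = Mul(Rational(259793, 55), -35770) = Rational(-1858559122, 11)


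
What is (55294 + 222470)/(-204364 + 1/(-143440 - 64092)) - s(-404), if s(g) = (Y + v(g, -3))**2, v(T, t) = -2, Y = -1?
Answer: -439353545289/42412069649 ≈ -10.359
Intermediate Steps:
s(g) = 9 (s(g) = (-1 - 2)**2 = (-3)**2 = 9)
(55294 + 222470)/(-204364 + 1/(-143440 - 64092)) - s(-404) = (55294 + 222470)/(-204364 + 1/(-143440 - 64092)) - 1*9 = 277764/(-204364 + 1/(-207532)) - 9 = 277764/(-204364 - 1/207532) - 9 = 277764/(-42412069649/207532) - 9 = 277764*(-207532/42412069649) - 9 = -57644918448/42412069649 - 9 = -439353545289/42412069649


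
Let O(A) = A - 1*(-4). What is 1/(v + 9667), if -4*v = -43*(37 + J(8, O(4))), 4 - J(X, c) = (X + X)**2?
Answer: 4/29423 ≈ 0.00013595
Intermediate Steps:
O(A) = 4 + A (O(A) = A + 4 = 4 + A)
J(X, c) = 4 - 4*X**2 (J(X, c) = 4 - (X + X)**2 = 4 - (2*X)**2 = 4 - 4*X**2)
v = -9245/4 (v = -(-43)*(37 + (4 - 4*8**2))/4 = -(-43)*(37 + (4 - 4*64))/4 = -(-43)*(37 + (4 - 256))/4 = -(-43)*(37 - 252)/4 = -(-43)*(-215)/4 = -1/4*9245 = -9245/4 ≈ -2311.3)
1/(v + 9667) = 1/(-9245/4 + 9667) = 1/(29423/4) = 4/29423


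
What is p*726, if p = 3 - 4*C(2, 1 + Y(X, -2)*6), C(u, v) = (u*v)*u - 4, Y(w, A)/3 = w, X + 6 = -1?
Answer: 1465794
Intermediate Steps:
X = -7 (X = -6 - 1 = -7)
Y(w, A) = 3*w
C(u, v) = -4 + v*u**2 (C(u, v) = v*u**2 - 4 = -4 + v*u**2)
p = 2019 (p = 3 - 4*(-4 + (1 + (3*(-7))*6)*2**2) = 3 - 4*(-4 + (1 - 21*6)*4) = 3 - 4*(-4 + (1 - 126)*4) = 3 - 4*(-4 - 125*4) = 3 - 4*(-4 - 500) = 3 - 4*(-504) = 3 + 2016 = 2019)
p*726 = 2019*726 = 1465794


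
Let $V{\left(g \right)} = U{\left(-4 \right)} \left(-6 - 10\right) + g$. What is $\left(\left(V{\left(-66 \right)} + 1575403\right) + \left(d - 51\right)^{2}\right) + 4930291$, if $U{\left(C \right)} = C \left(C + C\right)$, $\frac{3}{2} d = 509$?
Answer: $\frac{59294269}{9} \approx 6.5883 \cdot 10^{6}$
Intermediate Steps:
$d = \frac{1018}{3}$ ($d = \frac{2}{3} \cdot 509 = \frac{1018}{3} \approx 339.33$)
$U{\left(C \right)} = 2 C^{2}$ ($U{\left(C \right)} = C 2 C = 2 C^{2}$)
$V{\left(g \right)} = -512 + g$ ($V{\left(g \right)} = 2 \left(-4\right)^{2} \left(-6 - 10\right) + g = 2 \cdot 16 \left(-6 - 10\right) + g = 32 \left(-16\right) + g = -512 + g$)
$\left(\left(V{\left(-66 \right)} + 1575403\right) + \left(d - 51\right)^{2}\right) + 4930291 = \left(\left(\left(-512 - 66\right) + 1575403\right) + \left(\frac{1018}{3} - 51\right)^{2}\right) + 4930291 = \left(\left(-578 + 1575403\right) + \left(\frac{865}{3}\right)^{2}\right) + 4930291 = \left(1574825 + \frac{748225}{9}\right) + 4930291 = \frac{14921650}{9} + 4930291 = \frac{59294269}{9}$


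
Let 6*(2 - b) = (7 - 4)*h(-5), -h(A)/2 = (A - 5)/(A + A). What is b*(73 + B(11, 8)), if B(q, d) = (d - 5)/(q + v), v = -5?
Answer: 441/2 ≈ 220.50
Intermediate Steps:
h(A) = -(-5 + A)/A (h(A) = -2*(A - 5)/(A + A) = -2*(-5 + A)/(2*A) = -2*(-5 + A)*1/(2*A) = -(-5 + A)/A)
B(q, d) = (-5 + d)/(-5 + q) (B(q, d) = (d - 5)/(q - 5) = (-5 + d)/(-5 + q))
b = 3 (b = 2 - (7 - 4)*(5 - 1*(-5))/(-5)/6 = 2 - (-(5 + 5)/5)/2 = 2 - (-1/5*10)/2 = 2 - (-2)/2 = 2 - 1/6*(-6) = 2 + 1 = 3)
b*(73 + B(11, 8)) = 3*(73 + (-5 + 8)/(-5 + 11)) = 3*(73 + 3/6) = 3*(73 + (1/6)*3) = 3*(73 + 1/2) = 3*(147/2) = 441/2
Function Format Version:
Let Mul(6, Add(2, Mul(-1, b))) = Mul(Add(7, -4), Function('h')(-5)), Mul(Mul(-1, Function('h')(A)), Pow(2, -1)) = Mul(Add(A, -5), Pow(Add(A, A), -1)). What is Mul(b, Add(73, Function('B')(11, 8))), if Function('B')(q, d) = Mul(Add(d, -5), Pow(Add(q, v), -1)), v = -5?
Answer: Rational(441, 2) ≈ 220.50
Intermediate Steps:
Function('h')(A) = Mul(-1, Pow(A, -1), Add(-5, A)) (Function('h')(A) = Mul(-2, Mul(Add(A, -5), Pow(Add(A, A), -1))) = Mul(-2, Mul(Add(-5, A), Pow(Mul(2, A), -1))) = Mul(-2, Mul(Add(-5, A), Mul(Rational(1, 2), Pow(A, -1)))) = Mul(-2, Mul(Rational(1, 2), Pow(A, -1), Add(-5, A))) = Mul(-1, Pow(A, -1), Add(-5, A)))
Function('B')(q, d) = Mul(Pow(Add(-5, q), -1), Add(-5, d)) (Function('B')(q, d) = Mul(Add(d, -5), Pow(Add(q, -5), -1)) = Mul(Add(-5, d), Pow(Add(-5, q), -1)) = Mul(Pow(Add(-5, q), -1), Add(-5, d)))
b = 3 (b = Add(2, Mul(Rational(-1, 6), Mul(Add(7, -4), Mul(Pow(-5, -1), Add(5, Mul(-1, -5)))))) = Add(2, Mul(Rational(-1, 6), Mul(3, Mul(Rational(-1, 5), Add(5, 5))))) = Add(2, Mul(Rational(-1, 6), Mul(3, Mul(Rational(-1, 5), 10)))) = Add(2, Mul(Rational(-1, 6), Mul(3, -2))) = Add(2, Mul(Rational(-1, 6), -6)) = Add(2, 1) = 3)
Mul(b, Add(73, Function('B')(11, 8))) = Mul(3, Add(73, Mul(Pow(Add(-5, 11), -1), Add(-5, 8)))) = Mul(3, Add(73, Mul(Pow(6, -1), 3))) = Mul(3, Add(73, Mul(Rational(1, 6), 3))) = Mul(3, Add(73, Rational(1, 2))) = Mul(3, Rational(147, 2)) = Rational(441, 2)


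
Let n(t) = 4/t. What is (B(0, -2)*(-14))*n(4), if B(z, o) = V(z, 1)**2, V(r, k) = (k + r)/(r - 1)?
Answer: -14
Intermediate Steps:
V(r, k) = (k + r)/(-1 + r)
B(z, o) = (1 + z)**2/(-1 + z)**2 (B(z, o) = ((1 + z)/(-1 + z))**2 = (1 + z)**2/(-1 + z)**2)
(B(0, -2)*(-14))*n(4) = (((1 + 0)**2/(-1 + 0)**2)*(-14))*(4/4) = ((1**2/(-1)**2)*(-14))*(4*(1/4)) = ((1*1)*(-14))*1 = (1*(-14))*1 = -14*1 = -14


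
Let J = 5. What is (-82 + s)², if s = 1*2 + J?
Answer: 5625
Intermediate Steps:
s = 7 (s = 1*2 + 5 = 2 + 5 = 7)
(-82 + s)² = (-82 + 7)² = (-75)² = 5625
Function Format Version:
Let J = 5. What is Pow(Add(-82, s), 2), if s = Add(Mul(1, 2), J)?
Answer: 5625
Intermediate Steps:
s = 7 (s = Add(Mul(1, 2), 5) = Add(2, 5) = 7)
Pow(Add(-82, s), 2) = Pow(Add(-82, 7), 2) = Pow(-75, 2) = 5625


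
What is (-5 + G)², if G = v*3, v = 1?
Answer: 4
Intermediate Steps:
G = 3 (G = 1*3 = 3)
(-5 + G)² = (-5 + 3)² = (-2)² = 4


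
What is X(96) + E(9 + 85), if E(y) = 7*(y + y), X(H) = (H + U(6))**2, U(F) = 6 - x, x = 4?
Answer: 10920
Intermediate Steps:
U(F) = 2 (U(F) = 6 - 1*4 = 6 - 4 = 2)
X(H) = (2 + H)**2 (X(H) = (H + 2)**2 = (2 + H)**2)
E(y) = 14*y (E(y) = 7*(2*y) = 14*y)
X(96) + E(9 + 85) = (2 + 96)**2 + 14*(9 + 85) = 98**2 + 14*94 = 9604 + 1316 = 10920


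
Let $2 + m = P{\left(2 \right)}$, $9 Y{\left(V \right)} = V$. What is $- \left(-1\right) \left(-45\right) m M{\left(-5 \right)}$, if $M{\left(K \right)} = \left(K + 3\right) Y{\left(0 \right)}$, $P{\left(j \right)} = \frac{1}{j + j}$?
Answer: $0$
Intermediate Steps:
$Y{\left(V \right)} = \frac{V}{9}$
$P{\left(j \right)} = \frac{1}{2 j}$
$M{\left(K \right)} = 0$ ($M{\left(K \right)} = \left(K + 3\right) \frac{1}{9} \cdot 0 = \left(3 + K\right) 0 = 0$)
$m = - \frac{7}{4}$ ($m = -2 + \frac{1}{2 \cdot 2} = -2 + \frac{1}{2} \cdot \frac{1}{2} = -2 + \frac{1}{4} = - \frac{7}{4} \approx -1.75$)
$- \left(-1\right) \left(-45\right) m M{\left(-5 \right)} = - \left(-1\right) \left(-45\right) \left(- \frac{7}{4}\right) 0 = - 45 \left(- \frac{7}{4}\right) 0 = - \frac{\left(-315\right) 0}{4} = \left(-1\right) 0 = 0$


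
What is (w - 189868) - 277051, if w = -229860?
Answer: -696779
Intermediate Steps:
(w - 189868) - 277051 = (-229860 - 189868) - 277051 = -419728 - 277051 = -696779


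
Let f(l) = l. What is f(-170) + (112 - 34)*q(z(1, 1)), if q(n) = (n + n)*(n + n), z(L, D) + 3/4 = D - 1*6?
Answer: 20291/2 ≈ 10146.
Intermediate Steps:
z(L, D) = -27/4 + D (z(L, D) = -¾ + (D - 1*6) = -¾ + (D - 6) = -¾ + (-6 + D) = -27/4 + D)
q(n) = 4*n² (q(n) = (2*n)*(2*n) = 4*n²)
f(-170) + (112 - 34)*q(z(1, 1)) = -170 + (112 - 34)*(4*(-27/4 + 1)²) = -170 + 78*(4*(-23/4)²) = -170 + 78*(4*(529/16)) = -170 + 78*(529/4) = -170 + 20631/2 = 20291/2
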